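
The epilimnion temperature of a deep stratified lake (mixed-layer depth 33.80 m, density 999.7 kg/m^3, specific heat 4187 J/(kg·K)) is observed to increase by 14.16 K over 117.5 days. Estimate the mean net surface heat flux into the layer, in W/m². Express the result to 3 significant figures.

Areal heat capacity C = ρ c_p D = 999.7 × 4187 × 33.80 = 1.41×10^8 J/(m^2 K).
Required heat per unit area: Q = C ΔT = 1.41×10^8 × 14.16 = 2.00×10^9 J/m².
Flux F = Q / Δt = 2.00×10^9 / 1.02×10^7 s = 197 W/m².

197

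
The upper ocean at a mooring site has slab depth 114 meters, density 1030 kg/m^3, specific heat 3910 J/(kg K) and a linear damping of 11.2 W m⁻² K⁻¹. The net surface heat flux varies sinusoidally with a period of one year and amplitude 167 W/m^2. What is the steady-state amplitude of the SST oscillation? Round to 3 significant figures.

Areal heat capacity C = ρ c_p D = 1030 × 3910 × 114 = 4.59×10^8 J/(m²·K).
Angular frequency ω = 2π / T = 2π / 3.15×10^7 s = 1.99×10^-7 s⁻¹.
√((Cω)² + λ²) = √((91.5)² + 11.2²) = 92.2 W/(m²·K).
Amplitude A = F₀ / √((Cω)²+λ²) = 167 / 92.2 = 1.81 K.

1.81 K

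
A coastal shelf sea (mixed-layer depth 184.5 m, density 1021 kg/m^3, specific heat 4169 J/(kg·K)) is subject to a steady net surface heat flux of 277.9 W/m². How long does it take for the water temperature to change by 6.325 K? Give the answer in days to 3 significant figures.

Areal heat capacity C = ρ c_p D = 1021 × 4169 × 184.5 = 7.85×10^8 J/(m^2 K).
Time required: Δt = C ΔT / F = 7.85×10^8 × 6.325 / 277.9 = 1.79×10^7 s.
In days: 1.79×10^7 s / (86400 s/day) = 207 days.

207 days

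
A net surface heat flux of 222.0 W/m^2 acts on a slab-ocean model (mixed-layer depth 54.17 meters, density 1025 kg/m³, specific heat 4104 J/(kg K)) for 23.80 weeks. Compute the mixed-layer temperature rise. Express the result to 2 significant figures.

Areal heat capacity C = ρ c_p D = 1025 × 4104 × 54.17 = 2.28×10^8 J m⁻² K⁻¹.
Net heat input Q = F Δt = 222.0 × (23.80 weeks × 6.048×10^5 s/week) = 3.20×10^9 J/m².
ΔT = Q / C = 3.20×10^9 / 2.28×10^8 = 14.0 K.

14 K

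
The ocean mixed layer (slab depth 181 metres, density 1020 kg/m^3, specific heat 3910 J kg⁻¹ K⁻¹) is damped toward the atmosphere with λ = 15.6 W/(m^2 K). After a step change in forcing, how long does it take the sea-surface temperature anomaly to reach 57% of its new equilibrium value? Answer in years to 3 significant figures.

Areal heat capacity C = ρ c_p D = 1020 × 3910 × 181 = 7.22×10^8 J m⁻² K⁻¹.
τ = C / λ = 7.22×10^8 / 15.6 = 4.63×10^7 s.
Fraction reached: 1 − e^(−t/τ) = 0.57 ⇒ t = −τ ln(1 − 0.57) = τ × 0.844.
t = 3.91×10^7 s = 1.24 years.

1.24 years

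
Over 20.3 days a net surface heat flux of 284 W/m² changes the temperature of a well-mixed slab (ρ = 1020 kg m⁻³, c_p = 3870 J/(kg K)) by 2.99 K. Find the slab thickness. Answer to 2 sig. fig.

Heat input Q = F Δt = 284 × 1.75×10^6 s = 4.98×10^8 J/m².
Required areal heat capacity C = Q / ΔT = 1.67×10^8 J/(m²·K).
Depth D = C / (ρ c_p) = 1.67×10^8 / (1020 × 3870) = 42.2 m.

42 m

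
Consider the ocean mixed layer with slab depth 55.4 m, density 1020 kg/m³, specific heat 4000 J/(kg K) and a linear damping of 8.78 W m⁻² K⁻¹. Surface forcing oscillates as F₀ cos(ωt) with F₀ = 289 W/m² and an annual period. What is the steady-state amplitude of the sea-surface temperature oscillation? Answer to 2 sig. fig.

6.3 K

Areal heat capacity C = ρ c_p D = 1020 × 4000 × 55.4 = 2.26×10^8 J m⁻² K⁻¹.
Angular frequency ω = 2π / T = 2π / 3.15×10^7 s = 1.99×10^-7 s⁻¹.
√((Cω)² + λ²) = √((45.0)² + 8.78²) = 45.9 W/(m²·K).
Amplitude A = F₀ / √((Cω)²+λ²) = 289 / 45.9 = 6.30 K.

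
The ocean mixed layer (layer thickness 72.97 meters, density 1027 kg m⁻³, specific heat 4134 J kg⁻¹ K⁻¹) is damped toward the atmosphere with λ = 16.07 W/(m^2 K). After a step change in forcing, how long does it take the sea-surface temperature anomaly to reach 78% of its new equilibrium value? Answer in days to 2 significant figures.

340 days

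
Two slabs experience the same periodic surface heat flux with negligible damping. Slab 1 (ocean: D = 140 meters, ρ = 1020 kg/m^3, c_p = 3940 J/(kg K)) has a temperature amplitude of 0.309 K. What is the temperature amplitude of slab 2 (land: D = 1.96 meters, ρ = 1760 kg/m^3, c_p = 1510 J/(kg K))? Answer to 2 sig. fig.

C_ocean = 5.63×10^8 J/(m²·K); C_land = 5.21×10^6 J/(m²·K).
A ∝ 1/C ⇒ A_land = A_ocean × C_ocean/C_land = 0.309 × 108 = 33.4 K.

33 K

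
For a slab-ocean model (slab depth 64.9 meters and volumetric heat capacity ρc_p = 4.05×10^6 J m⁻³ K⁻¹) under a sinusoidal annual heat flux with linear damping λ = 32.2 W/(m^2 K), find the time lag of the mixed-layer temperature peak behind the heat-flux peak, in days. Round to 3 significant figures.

Areal heat capacity C = ρc_p × D = 4.05×10^6 × 64.9 = 2.63×10^8 J/(m²·K).
ω = 2π / 3.15×10^7 s = 1.99×10^-7 s⁻¹.
Phase lag φ = arctan(Cω/λ) = arctan(52.4/32.2) = 1.02 rad.
Time lag = φ / ω = 1.02 / 1.99×10^-7 = 5.12×10^6 s = 59.2 days.

59.2 days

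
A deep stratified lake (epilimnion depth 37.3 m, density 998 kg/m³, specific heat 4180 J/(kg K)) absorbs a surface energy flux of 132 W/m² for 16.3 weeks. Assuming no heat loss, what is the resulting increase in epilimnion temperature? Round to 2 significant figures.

8.4 K

Areal heat capacity C = ρ c_p D = 998 × 4180 × 37.3 = 1.56×10^8 J/(m^2 K).
Net heat input Q = F Δt = 132 × (16.3 weeks × 6.048×10^5 s/week) = 1.30×10^9 J/m².
ΔT = Q / C = 1.30×10^9 / 1.56×10^8 = 8.36 K.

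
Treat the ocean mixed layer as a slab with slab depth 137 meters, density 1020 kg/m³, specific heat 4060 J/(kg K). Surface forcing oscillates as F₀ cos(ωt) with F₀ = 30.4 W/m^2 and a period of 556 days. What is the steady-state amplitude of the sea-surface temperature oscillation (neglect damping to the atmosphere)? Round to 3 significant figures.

0.410 K

Areal heat capacity C = ρ c_p D = 1020 × 4060 × 137 = 5.67×10^8 J m⁻² K⁻¹.
Angular frequency ω = 2π / T = 2π / 4.80×10^7 s = 1.31×10^-7 s⁻¹.
Cω = 5.67×10^8 × 1.31×10^-7 = 74.2 W/(m²·K).
Amplitude A = F₀ / (Cω) = 30.4 / 74.2 = 0.410 K.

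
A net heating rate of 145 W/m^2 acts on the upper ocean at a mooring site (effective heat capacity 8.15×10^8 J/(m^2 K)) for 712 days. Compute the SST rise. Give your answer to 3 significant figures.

Areal heat capacity C = 8.15×10^8 J/(m^2 K) (given).
Net heat input Q = F Δt = 145 × (712 days × 86400 s/day) = 8.92×10^9 J/m².
ΔT = Q / C = 8.92×10^9 / 8.15×10^8 = 10.9 K.

10.9 K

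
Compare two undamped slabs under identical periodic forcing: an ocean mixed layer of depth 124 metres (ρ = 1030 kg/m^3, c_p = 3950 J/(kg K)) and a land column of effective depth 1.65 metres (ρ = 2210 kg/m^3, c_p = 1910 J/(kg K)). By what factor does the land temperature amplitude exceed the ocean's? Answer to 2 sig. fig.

C_ocean = 1030 × 3950 × 124 = 5.04×10^8 J/(m²·K).
C_land = 2210 × 1910 × 1.65 = 6.96×10^6 J/(m²·K).
Undamped amplitude ∝ 1/C, so A_land/A_ocean = C_ocean/C_land = 72.4.

72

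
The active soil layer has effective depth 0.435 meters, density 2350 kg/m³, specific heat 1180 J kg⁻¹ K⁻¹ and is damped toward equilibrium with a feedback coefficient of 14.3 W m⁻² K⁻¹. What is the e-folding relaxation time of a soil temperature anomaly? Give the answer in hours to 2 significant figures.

23 hours

Areal heat capacity C = ρ c_p D = 2350 × 1180 × 0.435 = 1.21×10^6 J/(m²·K).
Relaxation time τ = C / λ = 1.21×10^6 / 14.3 = 84400 s.
In hours: 84400 s / (3600 s/hour) = 23.4 hours.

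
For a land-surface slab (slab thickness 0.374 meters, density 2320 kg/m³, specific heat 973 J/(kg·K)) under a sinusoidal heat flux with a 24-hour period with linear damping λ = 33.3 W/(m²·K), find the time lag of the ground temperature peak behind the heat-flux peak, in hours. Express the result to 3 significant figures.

4.10 hours

Areal heat capacity C = ρ c_p D = 2320 × 973 × 0.374 = 8.44×10^5 J/(m^2 K).
ω = 2π / 86400 s = 7.27×10^-5 s⁻¹.
Phase lag φ = arctan(Cω/λ) = arctan(61.4/33.3) = 1.07 rad.
Time lag = φ / ω = 1.07 / 7.27×10^-5 = 14800 s = 4.10 hours.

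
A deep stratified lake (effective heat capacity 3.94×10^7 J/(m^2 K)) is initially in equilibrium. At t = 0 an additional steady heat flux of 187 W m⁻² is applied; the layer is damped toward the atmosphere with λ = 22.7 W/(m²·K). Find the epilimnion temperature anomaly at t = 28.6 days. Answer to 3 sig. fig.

6.25 K

Areal heat capacity C = 3.94×10^7 J/(m^2 K) (given).
τ = C / λ = 3.94×10^7 / 22.7 = 1.74×10^6 s.
Equilibrium anomaly ΔT_eq = F / λ = 187 / 22.7 = 8.24 K.
t = 28.6 days = 2.47×10^6 s, so t/τ = 1.42.
ΔT(t) = ΔT_eq (1 − e^(−t/τ)) = 8.24 × (1 − e^−1.42) = 6.25 K.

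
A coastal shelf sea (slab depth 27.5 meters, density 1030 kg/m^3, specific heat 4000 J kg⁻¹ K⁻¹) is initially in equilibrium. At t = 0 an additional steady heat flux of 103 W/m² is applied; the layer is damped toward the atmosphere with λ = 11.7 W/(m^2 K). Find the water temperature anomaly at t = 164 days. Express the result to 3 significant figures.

Areal heat capacity C = ρ c_p D = 1030 × 4000 × 27.5 = 1.13×10^8 J/(m^2 K).
τ = C / λ = 1.13×10^8 / 11.7 = 9.68×10^6 s.
Equilibrium anomaly ΔT_eq = F / λ = 103 / 11.7 = 8.80 K.
t = 164 days = 1.42×10^7 s, so t/τ = 1.46.
ΔT(t) = ΔT_eq (1 − e^(−t/τ)) = 8.80 × (1 − e^−1.46) = 6.77 K.

6.77 K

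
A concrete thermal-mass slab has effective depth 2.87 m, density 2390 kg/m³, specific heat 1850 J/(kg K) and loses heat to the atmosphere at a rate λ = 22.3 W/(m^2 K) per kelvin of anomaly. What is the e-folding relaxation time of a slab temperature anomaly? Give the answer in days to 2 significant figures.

6.6 days

Areal heat capacity C = ρ c_p D = 2390 × 1850 × 2.87 = 1.27×10^7 J m⁻² K⁻¹.
Relaxation time τ = C / λ = 1.27×10^7 / 22.3 = 5.69×10^5 s.
In days: 5.69×10^5 s / (86400 s/day) = 6.59 days.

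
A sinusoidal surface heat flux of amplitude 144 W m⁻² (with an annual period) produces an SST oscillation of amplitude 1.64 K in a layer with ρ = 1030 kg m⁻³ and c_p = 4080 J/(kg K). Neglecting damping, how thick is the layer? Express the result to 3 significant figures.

105 m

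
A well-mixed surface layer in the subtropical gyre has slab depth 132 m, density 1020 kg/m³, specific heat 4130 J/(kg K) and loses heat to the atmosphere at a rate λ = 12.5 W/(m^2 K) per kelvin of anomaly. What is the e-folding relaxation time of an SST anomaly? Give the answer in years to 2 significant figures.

Areal heat capacity C = ρ c_p D = 1020 × 4130 × 132 = 5.56×10^8 J/(m^2 K).
Relaxation time τ = C / λ = 5.56×10^8 / 12.5 = 4.45×10^7 s.
In years: 4.45×10^7 s / (3.156×10^7 s/year) = 1.41 years.

1.4 years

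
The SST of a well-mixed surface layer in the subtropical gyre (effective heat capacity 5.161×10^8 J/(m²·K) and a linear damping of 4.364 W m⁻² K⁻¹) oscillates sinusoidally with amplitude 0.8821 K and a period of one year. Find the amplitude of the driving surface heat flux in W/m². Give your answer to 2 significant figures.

91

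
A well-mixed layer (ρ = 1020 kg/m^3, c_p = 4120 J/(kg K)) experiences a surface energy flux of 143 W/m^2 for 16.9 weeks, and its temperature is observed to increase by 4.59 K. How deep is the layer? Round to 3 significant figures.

Heat input Q = F Δt = 143 × 1.02×10^7 s = 1.46×10^9 J/m².
Required areal heat capacity C = Q / ΔT = 3.18×10^8 J/(m²·K).
Depth D = C / (ρ c_p) = 3.18×10^8 / (1020 × 4120) = 75.8 m.

75.8 m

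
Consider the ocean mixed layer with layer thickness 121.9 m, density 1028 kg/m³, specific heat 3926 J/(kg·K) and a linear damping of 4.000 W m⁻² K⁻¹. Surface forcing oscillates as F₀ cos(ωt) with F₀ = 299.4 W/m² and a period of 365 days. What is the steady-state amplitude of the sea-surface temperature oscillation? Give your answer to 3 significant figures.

Areal heat capacity C = ρ c_p D = 1028 × 3926 × 121.9 = 4.92×10^8 J m⁻² K⁻¹.
Angular frequency ω = 2π / T = 2π / 3.15×10^7 s = 1.99×10^-7 s⁻¹.
√((Cω)² + λ²) = √((98.0)² + 4.000²) = 98.1 W/(m²·K).
Amplitude A = F₀ / √((Cω)²+λ²) = 299.4 / 98.1 = 3.05 K.

3.05 K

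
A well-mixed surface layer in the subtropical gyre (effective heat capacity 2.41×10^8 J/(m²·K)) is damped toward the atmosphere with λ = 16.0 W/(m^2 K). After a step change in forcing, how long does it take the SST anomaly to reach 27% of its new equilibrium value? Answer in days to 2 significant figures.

55 days

Areal heat capacity C = 2.41×10^8 J/(m²·K) (given).
τ = C / λ = 2.41×10^8 / 16.0 = 1.51×10^7 s.
Fraction reached: 1 − e^(−t/τ) = 0.27 ⇒ t = −τ ln(1 − 0.27) = τ × 0.315.
t = 4.74×10^6 s = 54.9 days.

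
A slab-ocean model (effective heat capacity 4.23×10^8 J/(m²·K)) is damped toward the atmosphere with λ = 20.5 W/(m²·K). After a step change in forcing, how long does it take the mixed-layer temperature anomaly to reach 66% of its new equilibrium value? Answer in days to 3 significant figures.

258 days

Areal heat capacity C = 4.23×10^8 J/(m²·K) (given).
τ = C / λ = 4.23×10^8 / 20.5 = 2.06×10^7 s.
Fraction reached: 1 − e^(−t/τ) = 0.66 ⇒ t = −τ ln(1 − 0.66) = τ × 1.08.
t = 2.23×10^7 s = 258 days.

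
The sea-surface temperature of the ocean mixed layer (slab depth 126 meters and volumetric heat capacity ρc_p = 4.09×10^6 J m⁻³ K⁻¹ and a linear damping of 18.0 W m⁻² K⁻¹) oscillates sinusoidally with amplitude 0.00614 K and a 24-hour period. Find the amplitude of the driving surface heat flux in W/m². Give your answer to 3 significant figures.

230

Areal heat capacity C = ρc_p × D = 4.09×10^6 × 126 = 5.15×10^8 J/(m²·K).
ω = 2π / 86400 s = 7.27×10^-5 s⁻¹.
√((Cω)² + λ²) = √((37500)² + 18.0²) = 37500 W/(m²·K).
F₀ = A × √((Cω)²+λ²) = 0.00614 × 37500 = 230 W/m².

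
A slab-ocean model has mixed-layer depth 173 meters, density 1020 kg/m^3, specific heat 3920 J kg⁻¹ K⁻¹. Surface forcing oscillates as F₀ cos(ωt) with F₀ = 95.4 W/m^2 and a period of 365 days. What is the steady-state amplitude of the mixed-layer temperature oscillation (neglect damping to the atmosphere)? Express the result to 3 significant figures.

0.692 K

Areal heat capacity C = ρ c_p D = 1020 × 3920 × 173 = 6.92×10^8 J/(m²·K).
Angular frequency ω = 2π / T = 2π / 3.15×10^7 s = 1.99×10^-7 s⁻¹.
Cω = 6.92×10^8 × 1.99×10^-7 = 138 W/(m²·K).
Amplitude A = F₀ / (Cω) = 95.4 / 138 = 0.692 K.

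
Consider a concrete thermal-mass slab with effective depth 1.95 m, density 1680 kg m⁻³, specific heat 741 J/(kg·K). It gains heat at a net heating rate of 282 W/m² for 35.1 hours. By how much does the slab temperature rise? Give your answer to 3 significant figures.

14.7 K

Areal heat capacity C = ρ c_p D = 1680 × 741 × 1.95 = 2.43×10^6 J/(m²·K).
Net heat input Q = F Δt = 282 × (35.1 hours × 3600 s/hour) = 3.56×10^7 J/m².
ΔT = Q / C = 3.56×10^7 / 2.43×10^6 = 14.7 K.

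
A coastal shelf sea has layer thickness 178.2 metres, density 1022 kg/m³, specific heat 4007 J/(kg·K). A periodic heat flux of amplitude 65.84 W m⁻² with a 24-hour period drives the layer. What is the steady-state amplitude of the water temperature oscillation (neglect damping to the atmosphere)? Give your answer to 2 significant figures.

0.0012 K

Areal heat capacity C = ρ c_p D = 1022 × 4007 × 178.2 = 7.30×10^8 J/(m^2 K).
Angular frequency ω = 2π / T = 2π / 86400 s = 7.27×10^-5 s⁻¹.
Cω = 7.30×10^8 × 7.27×10^-5 = 53100 W/(m²·K).
Amplitude A = F₀ / (Cω) = 65.84 / 53100 = 0.00124 K.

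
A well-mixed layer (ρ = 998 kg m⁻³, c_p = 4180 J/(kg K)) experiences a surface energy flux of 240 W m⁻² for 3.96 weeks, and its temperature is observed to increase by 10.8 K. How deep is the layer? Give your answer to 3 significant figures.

12.8 m

Heat input Q = F Δt = 240 × 2.40×10^6 s = 5.75×10^8 J/m².
Required areal heat capacity C = Q / ΔT = 5.32×10^7 J/(m²·K).
Depth D = C / (ρ c_p) = 5.32×10^7 / (998 × 4180) = 12.8 m.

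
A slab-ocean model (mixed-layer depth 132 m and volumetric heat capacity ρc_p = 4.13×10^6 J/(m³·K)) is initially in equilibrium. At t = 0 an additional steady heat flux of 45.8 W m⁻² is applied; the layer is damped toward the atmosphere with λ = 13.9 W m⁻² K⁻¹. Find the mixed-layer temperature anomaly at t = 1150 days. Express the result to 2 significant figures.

3.0 K

Areal heat capacity C = ρc_p × D = 4.13×10^6 × 132 = 5.45×10^8 J m⁻² K⁻¹.
τ = C / λ = 5.45×10^8 / 13.9 = 3.92×10^7 s.
Equilibrium anomaly ΔT_eq = F / λ = 45.8 / 13.9 = 3.29 K.
t = 1150 days = 9.94×10^7 s, so t/τ = 2.53.
ΔT(t) = ΔT_eq (1 − e^(−t/τ)) = 3.29 × (1 − e^−2.53) = 3.03 K.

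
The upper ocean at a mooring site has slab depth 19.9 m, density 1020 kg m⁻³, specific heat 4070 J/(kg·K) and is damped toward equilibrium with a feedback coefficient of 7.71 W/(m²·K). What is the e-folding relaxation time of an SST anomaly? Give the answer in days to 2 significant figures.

120 days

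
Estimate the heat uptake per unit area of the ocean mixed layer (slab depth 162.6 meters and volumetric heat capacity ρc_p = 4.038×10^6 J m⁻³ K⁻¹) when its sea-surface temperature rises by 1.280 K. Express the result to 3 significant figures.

8.40×10^8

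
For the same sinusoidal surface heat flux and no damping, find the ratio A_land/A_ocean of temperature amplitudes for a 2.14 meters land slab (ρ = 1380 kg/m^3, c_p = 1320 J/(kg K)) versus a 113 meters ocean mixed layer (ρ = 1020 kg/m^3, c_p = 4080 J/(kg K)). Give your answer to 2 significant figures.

120

C_ocean = 1020 × 4080 × 113 = 4.70×10^8 J/(m²·K).
C_land = 1380 × 1320 × 2.14 = 3.90×10^6 J/(m²·K).
Undamped amplitude ∝ 1/C, so A_land/A_ocean = C_ocean/C_land = 121.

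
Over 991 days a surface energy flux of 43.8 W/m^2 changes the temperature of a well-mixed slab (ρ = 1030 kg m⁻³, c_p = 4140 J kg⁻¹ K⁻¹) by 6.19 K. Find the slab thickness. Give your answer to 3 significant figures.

142 m

Heat input Q = F Δt = 43.8 × 8.56×10^7 s = 3.75×10^9 J/m².
Required areal heat capacity C = Q / ΔT = 6.06×10^8 J/(m²·K).
Depth D = C / (ρ c_p) = 6.06×10^8 / (1030 × 4140) = 142 m.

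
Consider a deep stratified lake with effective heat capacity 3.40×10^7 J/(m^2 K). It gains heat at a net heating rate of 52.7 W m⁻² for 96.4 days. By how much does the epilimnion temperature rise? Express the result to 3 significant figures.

12.9 K

Areal heat capacity C = 3.40×10^7 J/(m^2 K) (given).
Net heat input Q = F Δt = 52.7 × (96.4 days × 86400 s/day) = 4.39×10^8 J/m².
ΔT = Q / C = 4.39×10^8 / 3.40×10^7 = 12.9 K.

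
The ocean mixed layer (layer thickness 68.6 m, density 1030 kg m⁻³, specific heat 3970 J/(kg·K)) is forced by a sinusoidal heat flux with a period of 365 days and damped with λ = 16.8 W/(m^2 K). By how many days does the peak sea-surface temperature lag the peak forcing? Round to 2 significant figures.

74 days

Areal heat capacity C = ρ c_p D = 1030 × 3970 × 68.6 = 2.81×10^8 J/(m^2 K).
ω = 2π / 3.15×10^7 s = 1.99×10^-7 s⁻¹.
Phase lag φ = arctan(Cω/λ) = arctan(55.9/16.8) = 1.28 rad.
Time lag = φ / ω = 1.28 / 1.99×10^-7 = 6.42×10^6 s = 74.3 days.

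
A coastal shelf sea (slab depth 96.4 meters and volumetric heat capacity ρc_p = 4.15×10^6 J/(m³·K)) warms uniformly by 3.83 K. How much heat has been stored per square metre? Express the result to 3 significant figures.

1.53×10^9

Areal heat capacity C = ρc_p × D = 4.15×10^6 × 96.4 = 4.00×10^8 J/(m²·K).
ΔQ = C ΔT = 4.00×10^8 × 3.83 = 1.53×10^9 J/m².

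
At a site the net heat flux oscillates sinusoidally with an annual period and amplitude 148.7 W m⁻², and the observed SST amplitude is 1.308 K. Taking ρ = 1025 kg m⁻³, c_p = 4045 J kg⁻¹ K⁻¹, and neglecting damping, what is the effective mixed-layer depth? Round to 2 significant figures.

140 m

ω = 2π / 3.15×10^7 s = 1.99×10^-7 s⁻¹.
Required C = F₀ / (A ω) = 148.7 / (1.308 × 1.99×10^-7) = 5.71×10^8 J/(m²·K).
D = C / (ρ c_p) = 5.71×10^8 / (1025 × 4045) = 138 m.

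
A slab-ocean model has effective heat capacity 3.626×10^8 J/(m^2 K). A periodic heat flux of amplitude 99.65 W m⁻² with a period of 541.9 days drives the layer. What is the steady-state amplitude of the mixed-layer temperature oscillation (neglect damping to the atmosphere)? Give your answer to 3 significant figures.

Areal heat capacity C = 3.626×10^8 J/(m^2 K) (given).
Angular frequency ω = 2π / T = 2π / 4.68×10^7 s = 1.34×10^-7 s⁻¹.
Cω = 3.63×10^8 × 1.34×10^-7 = 48.7 W/(m²·K).
Amplitude A = F₀ / (Cω) = 99.65 / 48.7 = 2.05 K.

2.05 K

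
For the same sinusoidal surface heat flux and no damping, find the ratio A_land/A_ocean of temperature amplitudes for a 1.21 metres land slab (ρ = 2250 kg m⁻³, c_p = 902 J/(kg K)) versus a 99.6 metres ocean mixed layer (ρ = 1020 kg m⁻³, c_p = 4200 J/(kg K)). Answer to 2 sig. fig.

170

C_ocean = 1020 × 4200 × 99.6 = 4.27×10^8 J/(m²·K).
C_land = 2250 × 902 × 1.21 = 2.46×10^6 J/(m²·K).
Undamped amplitude ∝ 1/C, so A_land/A_ocean = C_ocean/C_land = 174.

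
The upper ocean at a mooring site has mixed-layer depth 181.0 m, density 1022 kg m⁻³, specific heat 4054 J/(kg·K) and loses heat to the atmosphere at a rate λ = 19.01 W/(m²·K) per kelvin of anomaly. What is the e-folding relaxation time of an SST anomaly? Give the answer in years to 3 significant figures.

Areal heat capacity C = ρ c_p D = 1022 × 4054 × 181.0 = 7.50×10^8 J m⁻² K⁻¹.
Relaxation time τ = C / λ = 7.50×10^8 / 19.01 = 3.94×10^7 s.
In years: 3.94×10^7 s / (3.156×10^7 s/year) = 1.25 years.

1.25 years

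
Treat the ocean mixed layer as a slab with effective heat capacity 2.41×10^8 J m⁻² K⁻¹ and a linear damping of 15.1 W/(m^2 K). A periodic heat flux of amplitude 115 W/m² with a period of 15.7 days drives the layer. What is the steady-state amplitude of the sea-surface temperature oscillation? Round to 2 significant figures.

Areal heat capacity C = 2.41×10^8 J m⁻² K⁻¹ (given).
Angular frequency ω = 2π / T = 2π / 1.36×10^6 s = 4.63×10^-6 s⁻¹.
√((Cω)² + λ²) = √((1120)² + 15.1²) = 1120 W/(m²·K).
Amplitude A = F₀ / √((Cω)²+λ²) = 115 / 1120 = 0.103 K.

0.10 K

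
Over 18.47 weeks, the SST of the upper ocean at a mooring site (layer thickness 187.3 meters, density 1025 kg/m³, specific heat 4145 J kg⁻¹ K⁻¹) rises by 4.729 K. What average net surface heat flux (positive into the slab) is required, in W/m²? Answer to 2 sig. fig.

340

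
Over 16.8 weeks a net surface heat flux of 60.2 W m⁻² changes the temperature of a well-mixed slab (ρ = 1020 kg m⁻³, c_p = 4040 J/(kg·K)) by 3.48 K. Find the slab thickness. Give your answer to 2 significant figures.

43 m

Heat input Q = F Δt = 60.2 × 1.02×10^7 s = 6.12×10^8 J/m².
Required areal heat capacity C = Q / ΔT = 1.76×10^8 J/(m²·K).
Depth D = C / (ρ c_p) = 1.76×10^8 / (1020 × 4040) = 42.7 m.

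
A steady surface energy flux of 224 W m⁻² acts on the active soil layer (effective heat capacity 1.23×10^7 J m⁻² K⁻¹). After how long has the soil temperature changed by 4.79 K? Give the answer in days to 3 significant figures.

3.04 days

Areal heat capacity C = 1.23×10^7 J m⁻² K⁻¹ (given).
Time required: Δt = C ΔT / F = 1.23×10^7 × 4.79 / 224 = 2.63×10^5 s.
In days: 2.63×10^5 s / (86400 s/day) = 3.04 days.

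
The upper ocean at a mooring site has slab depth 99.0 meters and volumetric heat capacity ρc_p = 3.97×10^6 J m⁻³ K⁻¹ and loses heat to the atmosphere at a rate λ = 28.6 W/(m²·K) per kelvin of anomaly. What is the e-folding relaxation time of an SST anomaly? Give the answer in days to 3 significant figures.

159 days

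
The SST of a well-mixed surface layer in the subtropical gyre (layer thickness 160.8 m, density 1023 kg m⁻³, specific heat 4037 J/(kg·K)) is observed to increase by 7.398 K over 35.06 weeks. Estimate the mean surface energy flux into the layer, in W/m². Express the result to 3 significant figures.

232

Areal heat capacity C = ρ c_p D = 1023 × 4037 × 160.8 = 6.64×10^8 J/(m²·K).
Required heat per unit area: Q = C ΔT = 6.64×10^8 × 7.398 = 4.91×10^9 J/m².
Flux F = Q / Δt = 4.91×10^9 / 2.12×10^7 s = 232 W/m².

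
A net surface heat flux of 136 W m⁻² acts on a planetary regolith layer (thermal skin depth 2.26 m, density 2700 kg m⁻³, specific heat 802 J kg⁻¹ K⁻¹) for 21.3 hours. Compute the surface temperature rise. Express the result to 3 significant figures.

Areal heat capacity C = ρ c_p D = 2700 × 802 × 2.26 = 4.89×10^6 J/(m²·K).
Net heat input Q = F Δt = 136 × (21.3 hours × 3600 s/hour) = 1.04×10^7 J/m².
ΔT = Q / C = 1.04×10^7 / 4.89×10^6 = 2.13 K.

2.13 K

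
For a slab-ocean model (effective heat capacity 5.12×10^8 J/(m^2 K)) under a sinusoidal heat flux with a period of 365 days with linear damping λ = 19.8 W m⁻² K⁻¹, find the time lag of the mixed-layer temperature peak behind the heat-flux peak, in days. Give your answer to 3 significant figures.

80.1 days

Areal heat capacity C = 5.12×10^8 J/(m^2 K) (given).
ω = 2π / 3.15×10^7 s = 1.99×10^-7 s⁻¹.
Phase lag φ = arctan(Cω/λ) = arctan(102/19.8) = 1.38 rad.
Time lag = φ / ω = 1.38 / 1.99×10^-7 = 6.92×10^6 s = 80.1 days.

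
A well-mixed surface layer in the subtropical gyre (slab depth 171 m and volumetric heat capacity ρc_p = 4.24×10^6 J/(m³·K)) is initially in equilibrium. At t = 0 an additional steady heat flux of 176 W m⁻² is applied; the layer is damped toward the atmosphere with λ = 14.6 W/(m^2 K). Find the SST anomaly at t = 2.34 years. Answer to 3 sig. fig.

Areal heat capacity C = ρc_p × D = 4.24×10^6 × 171 = 7.25×10^8 J m⁻² K⁻¹.
τ = C / λ = 7.25×10^8 / 14.6 = 4.97×10^7 s.
Equilibrium anomaly ΔT_eq = F / λ = 176 / 14.6 = 12.1 K.
t = 2.34 years = 7.38×10^7 s, so t/τ = 1.49.
ΔT(t) = ΔT_eq (1 − e^(−t/τ)) = 12.1 × (1 − e^−1.49) = 9.33 K.

9.33 K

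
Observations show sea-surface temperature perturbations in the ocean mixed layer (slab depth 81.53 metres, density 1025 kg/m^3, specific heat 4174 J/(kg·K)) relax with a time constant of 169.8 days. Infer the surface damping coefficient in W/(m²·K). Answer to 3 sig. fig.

Areal heat capacity C = ρ c_p D = 1025 × 4174 × 81.53 = 3.49×10^8 J/(m^2 K).
τ = 169.8 days = 1.47×10^7 s.
λ = C / τ = 3.49×10^8 / 1.47×10^7 = 23.8 W/(m²·K).

23.8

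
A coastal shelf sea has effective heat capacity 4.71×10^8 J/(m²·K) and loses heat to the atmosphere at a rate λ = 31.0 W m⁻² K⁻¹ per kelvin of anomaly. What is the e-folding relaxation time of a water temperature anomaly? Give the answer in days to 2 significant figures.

Areal heat capacity C = 4.71×10^8 J/(m²·K) (given).
Relaxation time τ = C / λ = 4.71×10^8 / 31.0 = 1.52×10^7 s.
In days: 1.52×10^7 s / (86400 s/day) = 176 days.

180 days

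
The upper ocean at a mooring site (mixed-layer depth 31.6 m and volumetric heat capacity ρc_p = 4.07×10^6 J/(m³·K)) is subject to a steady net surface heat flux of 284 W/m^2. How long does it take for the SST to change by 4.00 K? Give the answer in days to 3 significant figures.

21.0 days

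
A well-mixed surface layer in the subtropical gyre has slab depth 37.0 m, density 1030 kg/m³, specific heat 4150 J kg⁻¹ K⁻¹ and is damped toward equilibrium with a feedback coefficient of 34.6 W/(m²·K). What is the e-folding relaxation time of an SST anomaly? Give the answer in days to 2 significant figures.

Areal heat capacity C = ρ c_p D = 1030 × 4150 × 37.0 = 1.58×10^8 J/(m²·K).
Relaxation time τ = C / λ = 1.58×10^8 / 34.6 = 4.57×10^6 s.
In days: 4.57×10^6 s / (86400 s/day) = 52.9 days.

53 days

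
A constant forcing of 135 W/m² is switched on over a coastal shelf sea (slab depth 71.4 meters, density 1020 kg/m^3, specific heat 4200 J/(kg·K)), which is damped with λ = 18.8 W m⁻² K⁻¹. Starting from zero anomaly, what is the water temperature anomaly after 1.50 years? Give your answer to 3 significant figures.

6.79 K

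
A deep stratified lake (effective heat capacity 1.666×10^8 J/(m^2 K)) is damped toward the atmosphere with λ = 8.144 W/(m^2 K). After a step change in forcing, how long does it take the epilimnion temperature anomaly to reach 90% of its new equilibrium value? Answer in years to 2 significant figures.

1.5 years

Areal heat capacity C = 1.666×10^8 J/(m^2 K) (given).
τ = C / λ = 1.67×10^8 / 8.144 = 2.05×10^7 s.
Fraction reached: 1 − e^(−t/τ) = 0.90 ⇒ t = −τ ln(1 − 0.90) = τ × 2.30.
t = 4.71×10^7 s = 1.49 years.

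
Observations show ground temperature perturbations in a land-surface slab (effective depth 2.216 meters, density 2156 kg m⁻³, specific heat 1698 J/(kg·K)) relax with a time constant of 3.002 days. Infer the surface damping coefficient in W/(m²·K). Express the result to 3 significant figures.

31.3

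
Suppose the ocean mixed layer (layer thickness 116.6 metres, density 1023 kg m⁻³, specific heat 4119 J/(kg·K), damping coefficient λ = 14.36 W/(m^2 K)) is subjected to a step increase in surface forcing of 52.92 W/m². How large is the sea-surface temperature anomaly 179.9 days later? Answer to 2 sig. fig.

1.3 K

Areal heat capacity C = ρ c_p D = 1023 × 4119 × 116.6 = 4.91×10^8 J/(m²·K).
τ = C / λ = 4.91×10^8 / 14.36 = 3.42×10^7 s.
Equilibrium anomaly ΔT_eq = F / λ = 52.92 / 14.36 = 3.69 K.
t = 179.9 days = 1.55×10^7 s, so t/τ = 0.454.
ΔT(t) = ΔT_eq (1 − e^(−t/τ)) = 3.69 × (1 − e^−0.454) = 1.35 K.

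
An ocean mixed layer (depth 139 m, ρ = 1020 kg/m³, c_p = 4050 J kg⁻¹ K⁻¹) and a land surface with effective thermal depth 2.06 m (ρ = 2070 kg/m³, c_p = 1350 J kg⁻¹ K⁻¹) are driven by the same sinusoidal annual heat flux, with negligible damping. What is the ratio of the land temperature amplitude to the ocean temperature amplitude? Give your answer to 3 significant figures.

99.7

C_ocean = 1020 × 4050 × 139 = 5.74×10^8 J/(m²·K).
C_land = 2070 × 1350 × 2.06 = 5.76×10^6 J/(m²·K).
Undamped amplitude ∝ 1/C, so A_land/A_ocean = C_ocean/C_land = 99.7.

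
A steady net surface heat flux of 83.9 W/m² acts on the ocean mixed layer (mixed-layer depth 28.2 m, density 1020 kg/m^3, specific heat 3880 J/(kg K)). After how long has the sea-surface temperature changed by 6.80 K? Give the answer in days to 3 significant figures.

Areal heat capacity C = ρ c_p D = 1020 × 3880 × 28.2 = 1.12×10^8 J m⁻² K⁻¹.
Time required: Δt = C ΔT / F = 1.12×10^8 × 6.80 / 83.9 = 9.05×10^6 s.
In days: 9.05×10^6 s / (86400 s/day) = 105 days.

105 days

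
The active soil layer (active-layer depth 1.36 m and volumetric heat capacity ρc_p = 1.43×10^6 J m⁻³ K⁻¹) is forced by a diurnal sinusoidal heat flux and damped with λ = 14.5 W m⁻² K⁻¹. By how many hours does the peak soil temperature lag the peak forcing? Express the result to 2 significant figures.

5.6 hours

Areal heat capacity C = ρc_p × D = 1.43×10^6 × 1.36 = 1.94×10^6 J/(m²·K).
ω = 2π / 86400 s = 7.27×10^-5 s⁻¹.
Phase lag φ = arctan(Cω/λ) = arctan(141/14.5) = 1.47 rad.
Time lag = φ / ω = 1.47 / 7.27×10^-5 = 20200 s = 5.61 hours.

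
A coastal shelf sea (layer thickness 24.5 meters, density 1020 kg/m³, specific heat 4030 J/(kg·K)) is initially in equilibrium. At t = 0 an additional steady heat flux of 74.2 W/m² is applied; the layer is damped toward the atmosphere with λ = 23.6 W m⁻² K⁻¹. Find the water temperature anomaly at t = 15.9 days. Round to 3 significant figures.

Areal heat capacity C = ρ c_p D = 1020 × 4030 × 24.5 = 1.01×10^8 J/(m^2 K).
τ = C / λ = 1.01×10^8 / 23.6 = 4.27×10^6 s.
Equilibrium anomaly ΔT_eq = F / λ = 74.2 / 23.6 = 3.14 K.
t = 15.9 days = 1.37×10^6 s, so t/τ = 0.322.
ΔT(t) = ΔT_eq (1 − e^(−t/τ)) = 3.14 × (1 − e^−0.322) = 0.865 K.

0.865 K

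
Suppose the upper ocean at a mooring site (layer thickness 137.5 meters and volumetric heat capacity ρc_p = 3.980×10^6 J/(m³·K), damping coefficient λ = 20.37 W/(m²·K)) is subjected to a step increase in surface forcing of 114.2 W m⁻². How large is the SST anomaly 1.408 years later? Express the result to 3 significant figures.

Areal heat capacity C = ρc_p × D = 3.980×10^6 × 137.5 = 5.47×10^8 J/(m^2 K).
τ = C / λ = 5.47×10^8 / 20.37 = 2.69×10^7 s.
Equilibrium anomaly ΔT_eq = F / λ = 114.2 / 20.37 = 5.61 K.
t = 1.408 years = 4.44×10^7 s, so t/τ = 1.65.
ΔT(t) = ΔT_eq (1 − e^(−t/τ)) = 5.61 × (1 − e^−1.65) = 4.53 K.

4.53 K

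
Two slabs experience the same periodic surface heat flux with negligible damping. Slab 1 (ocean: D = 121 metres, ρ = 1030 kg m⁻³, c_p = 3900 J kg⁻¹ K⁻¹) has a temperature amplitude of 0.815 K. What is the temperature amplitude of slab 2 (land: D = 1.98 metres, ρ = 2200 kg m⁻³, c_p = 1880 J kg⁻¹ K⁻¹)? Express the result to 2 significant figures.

48 K

C_ocean = 4.86×10^8 J/(m²·K); C_land = 8.19×10^6 J/(m²·K).
A ∝ 1/C ⇒ A_land = A_ocean × C_ocean/C_land = 0.815 × 59.4 = 48.4 K.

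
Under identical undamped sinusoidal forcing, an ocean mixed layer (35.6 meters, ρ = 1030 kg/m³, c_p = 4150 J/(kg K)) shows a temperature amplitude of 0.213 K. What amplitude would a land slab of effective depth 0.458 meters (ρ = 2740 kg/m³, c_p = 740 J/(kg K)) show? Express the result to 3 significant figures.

34.9 K

C_ocean = 1.52×10^8 J/(m²·K); C_land = 9.29×10^5 J/(m²·K).
A ∝ 1/C ⇒ A_land = A_ocean × C_ocean/C_land = 0.213 × 164 = 34.9 K.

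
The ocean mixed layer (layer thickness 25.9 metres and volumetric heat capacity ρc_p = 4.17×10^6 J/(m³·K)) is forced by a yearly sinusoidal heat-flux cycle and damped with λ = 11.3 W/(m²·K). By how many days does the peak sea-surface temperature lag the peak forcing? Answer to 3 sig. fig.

63.2 days

Areal heat capacity C = ρc_p × D = 4.17×10^6 × 25.9 = 1.08×10^8 J m⁻² K⁻¹.
ω = 2π / 3.15×10^7 s = 1.99×10^-7 s⁻¹.
Phase lag φ = arctan(Cω/λ) = arctan(21.5/11.3) = 1.09 rad.
Time lag = φ / ω = 1.09 / 1.99×10^-7 = 5.46×10^6 s = 63.2 days.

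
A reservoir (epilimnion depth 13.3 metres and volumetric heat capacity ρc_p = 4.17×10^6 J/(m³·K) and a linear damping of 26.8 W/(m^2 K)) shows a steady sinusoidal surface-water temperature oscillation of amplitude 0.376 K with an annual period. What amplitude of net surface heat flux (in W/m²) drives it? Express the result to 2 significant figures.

11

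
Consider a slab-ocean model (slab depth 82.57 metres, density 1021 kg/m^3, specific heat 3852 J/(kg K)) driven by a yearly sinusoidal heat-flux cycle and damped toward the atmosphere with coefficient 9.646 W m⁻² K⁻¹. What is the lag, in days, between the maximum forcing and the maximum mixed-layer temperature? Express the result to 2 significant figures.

83 days

Areal heat capacity C = ρ c_p D = 1021 × 3852 × 82.57 = 3.25×10^8 J/(m^2 K).
ω = 2π / 3.15×10^7 s = 1.99×10^-7 s⁻¹.
Phase lag φ = arctan(Cω/λ) = arctan(64.7/9.646) = 1.42 rad.
Time lag = φ / ω = 1.42 / 1.99×10^-7 = 7.14×10^6 s = 82.7 days.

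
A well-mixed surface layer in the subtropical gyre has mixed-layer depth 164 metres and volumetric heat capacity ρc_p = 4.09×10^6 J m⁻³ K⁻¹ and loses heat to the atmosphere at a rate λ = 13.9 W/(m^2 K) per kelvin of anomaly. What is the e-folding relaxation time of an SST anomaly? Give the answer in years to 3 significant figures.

1.53 years

Areal heat capacity C = ρc_p × D = 4.09×10^6 × 164 = 6.71×10^8 J m⁻² K⁻¹.
Relaxation time τ = C / λ = 6.71×10^8 / 13.9 = 4.83×10^7 s.
In years: 4.83×10^7 s / (3.156×10^7 s/year) = 1.53 years.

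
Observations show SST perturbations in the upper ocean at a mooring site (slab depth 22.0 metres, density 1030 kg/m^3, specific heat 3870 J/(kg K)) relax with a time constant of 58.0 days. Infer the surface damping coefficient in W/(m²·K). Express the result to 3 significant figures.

17.5

Areal heat capacity C = ρ c_p D = 1030 × 3870 × 22.0 = 8.77×10^7 J/(m^2 K).
τ = 58.0 days = 5.01×10^6 s.
λ = C / τ = 8.77×10^7 / 5.01×10^6 = 17.5 W/(m²·K).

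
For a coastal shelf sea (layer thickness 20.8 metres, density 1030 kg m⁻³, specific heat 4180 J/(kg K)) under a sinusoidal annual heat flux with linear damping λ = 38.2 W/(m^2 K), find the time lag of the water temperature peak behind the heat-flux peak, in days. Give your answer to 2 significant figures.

Areal heat capacity C = ρ c_p D = 1030 × 4180 × 20.8 = 8.96×10^7 J/(m²·K).
ω = 2π / 3.15×10^7 s = 1.99×10^-7 s⁻¹.
Phase lag φ = arctan(Cω/λ) = arctan(17.8/38.2) = 0.437 rad.
Time lag = φ / ω = 0.437 / 1.99×10^-7 = 2.19×10^6 s = 25.4 days.

25 days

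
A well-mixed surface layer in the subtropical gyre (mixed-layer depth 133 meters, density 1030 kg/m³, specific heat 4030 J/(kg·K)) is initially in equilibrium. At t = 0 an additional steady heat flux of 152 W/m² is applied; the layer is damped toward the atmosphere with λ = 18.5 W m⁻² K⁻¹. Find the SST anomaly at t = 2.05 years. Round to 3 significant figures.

7.28 K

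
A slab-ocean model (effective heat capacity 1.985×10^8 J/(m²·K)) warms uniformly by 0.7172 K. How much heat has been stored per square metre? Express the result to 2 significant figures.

Areal heat capacity C = 1.985×10^8 J/(m²·K) (given).
ΔQ = C ΔT = 1.98×10^8 × 0.7172 = 1.42×10^8 J/m².

1.4×10^8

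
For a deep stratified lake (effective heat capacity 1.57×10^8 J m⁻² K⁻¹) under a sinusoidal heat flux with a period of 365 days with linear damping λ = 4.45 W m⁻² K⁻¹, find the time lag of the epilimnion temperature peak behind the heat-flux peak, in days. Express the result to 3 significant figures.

83.0 days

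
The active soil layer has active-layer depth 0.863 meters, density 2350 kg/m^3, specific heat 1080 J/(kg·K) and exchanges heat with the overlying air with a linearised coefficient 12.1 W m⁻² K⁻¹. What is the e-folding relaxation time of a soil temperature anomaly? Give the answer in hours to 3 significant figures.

50.3 hours

Areal heat capacity C = ρ c_p D = 2350 × 1080 × 0.863 = 2.19×10^6 J/(m^2 K).
Relaxation time τ = C / λ = 2.19×10^6 / 12.1 = 1.81×10^5 s.
In hours: 1.81×10^5 s / (3600 s/hour) = 50.3 hours.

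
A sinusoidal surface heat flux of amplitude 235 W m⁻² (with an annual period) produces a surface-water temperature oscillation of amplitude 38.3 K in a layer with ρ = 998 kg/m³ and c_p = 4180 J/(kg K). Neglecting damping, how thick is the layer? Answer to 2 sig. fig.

ω = 2π / 3.15×10^7 s = 1.99×10^-7 s⁻¹.
Required C = F₀ / (A ω) = 235 / (38.3 × 1.99×10^-7) = 3.08×10^7 J/(m²·K).
D = C / (ρ c_p) = 3.08×10^7 / (998 × 4180) = 7.38 m.

7.4 m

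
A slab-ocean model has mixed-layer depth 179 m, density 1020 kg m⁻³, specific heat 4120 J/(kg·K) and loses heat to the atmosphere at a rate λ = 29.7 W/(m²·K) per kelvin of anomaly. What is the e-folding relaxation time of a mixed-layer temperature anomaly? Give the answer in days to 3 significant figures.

293 days

Areal heat capacity C = ρ c_p D = 1020 × 4120 × 179 = 7.52×10^8 J/(m²·K).
Relaxation time τ = C / λ = 7.52×10^8 / 29.7 = 2.53×10^7 s.
In days: 2.53×10^7 s / (86400 s/day) = 293 days.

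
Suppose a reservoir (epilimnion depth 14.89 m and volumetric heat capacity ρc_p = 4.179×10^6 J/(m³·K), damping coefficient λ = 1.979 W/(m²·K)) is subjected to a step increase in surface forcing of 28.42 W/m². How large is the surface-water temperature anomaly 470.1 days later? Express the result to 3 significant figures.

10.4 K

Areal heat capacity C = ρc_p × D = 4.179×10^6 × 14.89 = 6.22×10^7 J m⁻² K⁻¹.
τ = C / λ = 6.22×10^7 / 1.979 = 3.14×10^7 s.
Equilibrium anomaly ΔT_eq = F / λ = 28.42 / 1.979 = 14.4 K.
t = 470.1 days = 4.06×10^7 s, so t/τ = 1.29.
ΔT(t) = ΔT_eq (1 − e^(−t/τ)) = 14.4 × (1 − e^−1.29) = 10.4 K.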